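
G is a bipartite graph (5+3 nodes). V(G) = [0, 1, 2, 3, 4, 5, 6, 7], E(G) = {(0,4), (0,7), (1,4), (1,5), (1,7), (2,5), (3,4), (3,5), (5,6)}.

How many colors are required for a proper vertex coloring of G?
χ(G) = 2

Clique number ω(G) = 2 (lower bound: χ ≥ ω).
The graph is bipartite (no odd cycle), so 2 colors suffice: χ(G) = 2.
A valid 2-coloring: color 1: [4, 5, 7]; color 2: [0, 1, 2, 3, 6].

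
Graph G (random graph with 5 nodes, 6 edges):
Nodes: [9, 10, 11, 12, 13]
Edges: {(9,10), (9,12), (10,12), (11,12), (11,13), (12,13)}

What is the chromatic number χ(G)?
χ(G) = 3

Clique number ω(G) = 3 (lower bound: χ ≥ ω).
The clique on [9, 10, 12] has size 3, forcing χ ≥ 3, and the coloring below uses 3 colors, so χ(G) = 3.
A valid 3-coloring: color 1: [12]; color 2: [10, 13]; color 3: [9, 11].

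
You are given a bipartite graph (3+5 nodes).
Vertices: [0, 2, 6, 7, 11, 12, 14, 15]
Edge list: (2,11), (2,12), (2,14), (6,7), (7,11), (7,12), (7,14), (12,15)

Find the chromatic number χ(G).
χ(G) = 2

Clique number ω(G) = 2 (lower bound: χ ≥ ω).
The graph is bipartite (no odd cycle), so 2 colors suffice: χ(G) = 2.
A valid 2-coloring: color 1: [0, 2, 7, 15]; color 2: [6, 11, 12, 14].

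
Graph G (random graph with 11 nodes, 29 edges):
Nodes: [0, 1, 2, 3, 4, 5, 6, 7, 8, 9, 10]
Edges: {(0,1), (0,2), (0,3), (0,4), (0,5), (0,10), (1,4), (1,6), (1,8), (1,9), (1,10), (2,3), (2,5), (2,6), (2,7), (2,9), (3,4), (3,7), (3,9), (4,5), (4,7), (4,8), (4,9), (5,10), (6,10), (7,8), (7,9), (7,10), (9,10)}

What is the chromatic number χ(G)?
Clique number ω(G) = 4 (lower bound: χ ≥ ω).
The clique on [2, 3, 7, 9] has size 4, forcing χ ≥ 4, and the coloring below uses 4 colors, so χ(G) = 4.
A valid 4-coloring: color 1: [2, 4, 10]; color 2: [0, 6, 7]; color 3: [1, 3, 5]; color 4: [8, 9].

χ(G) = 4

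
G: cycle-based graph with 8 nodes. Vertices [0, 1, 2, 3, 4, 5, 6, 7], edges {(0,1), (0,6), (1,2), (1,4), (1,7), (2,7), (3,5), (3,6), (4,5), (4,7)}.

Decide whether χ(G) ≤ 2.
No, G is not 2-colorable

The clique on vertices [1, 2, 7] has size 3 > 2, so it alone needs 3 colors.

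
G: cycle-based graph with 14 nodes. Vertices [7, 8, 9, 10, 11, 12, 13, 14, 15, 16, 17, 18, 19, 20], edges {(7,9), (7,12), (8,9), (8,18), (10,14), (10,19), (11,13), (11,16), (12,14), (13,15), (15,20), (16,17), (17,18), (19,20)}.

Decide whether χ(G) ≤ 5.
Yes, G is 5-colorable

A valid 5-coloring: color 1: [7, 8, 11, 14, 15, 17, 19]; color 2: [9, 10, 12, 13, 16, 18, 20].
(χ(G) = 2 ≤ 5.)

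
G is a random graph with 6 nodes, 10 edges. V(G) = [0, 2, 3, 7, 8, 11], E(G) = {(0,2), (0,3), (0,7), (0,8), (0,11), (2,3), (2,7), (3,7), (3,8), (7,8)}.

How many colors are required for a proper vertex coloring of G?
χ(G) = 4

Clique number ω(G) = 4 (lower bound: χ ≥ ω).
The clique on [0, 3, 7, 8] has size 4, forcing χ ≥ 4, and the coloring below uses 4 colors, so χ(G) = 4.
A valid 4-coloring: color 1: [0]; color 2: [3, 11]; color 3: [7]; color 4: [2, 8].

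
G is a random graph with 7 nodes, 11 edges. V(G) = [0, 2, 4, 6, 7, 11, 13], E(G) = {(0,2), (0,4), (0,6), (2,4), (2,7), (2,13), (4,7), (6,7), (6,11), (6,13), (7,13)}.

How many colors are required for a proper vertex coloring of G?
χ(G) = 3

Clique number ω(G) = 3 (lower bound: χ ≥ ω).
The clique on [0, 2, 4] has size 3, forcing χ ≥ 3, and the coloring below uses 3 colors, so χ(G) = 3.
A valid 3-coloring: color 1: [0, 7, 11]; color 2: [2, 6]; color 3: [4, 13].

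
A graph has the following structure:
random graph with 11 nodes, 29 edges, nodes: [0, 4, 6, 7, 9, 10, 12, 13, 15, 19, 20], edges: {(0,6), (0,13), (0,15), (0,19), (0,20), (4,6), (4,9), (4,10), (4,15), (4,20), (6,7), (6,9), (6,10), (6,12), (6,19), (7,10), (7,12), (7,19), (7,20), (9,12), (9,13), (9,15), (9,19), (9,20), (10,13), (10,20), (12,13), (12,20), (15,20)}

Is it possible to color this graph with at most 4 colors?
Yes, G is 4-colorable

A valid 4-coloring: color 1: [0, 9, 10]; color 2: [6, 13, 20]; color 3: [12, 15, 19]; color 4: [4, 7].
(χ(G) = 4 ≤ 4.)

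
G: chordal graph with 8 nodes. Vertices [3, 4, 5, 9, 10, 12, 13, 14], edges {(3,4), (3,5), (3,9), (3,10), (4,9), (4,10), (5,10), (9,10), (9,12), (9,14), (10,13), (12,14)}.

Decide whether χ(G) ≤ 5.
A valid 5-coloring: color 1: [10, 12]; color 2: [5, 9, 13]; color 3: [3, 14]; color 4: [4].
(χ(G) = 4 ≤ 5.)

Yes, G is 5-colorable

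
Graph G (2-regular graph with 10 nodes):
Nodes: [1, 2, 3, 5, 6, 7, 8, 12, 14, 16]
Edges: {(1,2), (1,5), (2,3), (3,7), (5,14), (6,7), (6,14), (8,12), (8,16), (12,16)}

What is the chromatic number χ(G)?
χ(G) = 3

Clique number ω(G) = 3 (lower bound: χ ≥ ω).
The clique on [8, 12, 16] has size 3, forcing χ ≥ 3, and the coloring below uses 3 colors, so χ(G) = 3.
A valid 3-coloring: color 1: [3, 5, 6, 12]; color 2: [2, 7, 14, 16]; color 3: [1, 8].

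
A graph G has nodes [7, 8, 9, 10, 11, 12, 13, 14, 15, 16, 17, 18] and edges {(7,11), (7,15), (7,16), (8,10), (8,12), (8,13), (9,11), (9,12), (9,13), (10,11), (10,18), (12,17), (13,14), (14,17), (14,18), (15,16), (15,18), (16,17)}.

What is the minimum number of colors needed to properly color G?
Clique number ω(G) = 3 (lower bound: χ ≥ ω).
The clique on [7, 15, 16] has size 3, forcing χ ≥ 3, and the coloring below uses 3 colors, so χ(G) = 3.
A valid 3-coloring: color 1: [10, 12, 14, 16]; color 2: [11, 13, 15, 17]; color 3: [7, 8, 9, 18].

χ(G) = 3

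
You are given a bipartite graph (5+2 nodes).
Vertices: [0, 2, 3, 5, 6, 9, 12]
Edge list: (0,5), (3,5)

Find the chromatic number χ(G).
Clique number ω(G) = 2 (lower bound: χ ≥ ω).
The graph is bipartite (no odd cycle), so 2 colors suffice: χ(G) = 2.
A valid 2-coloring: color 1: [2, 5, 6, 9, 12]; color 2: [0, 3].

χ(G) = 2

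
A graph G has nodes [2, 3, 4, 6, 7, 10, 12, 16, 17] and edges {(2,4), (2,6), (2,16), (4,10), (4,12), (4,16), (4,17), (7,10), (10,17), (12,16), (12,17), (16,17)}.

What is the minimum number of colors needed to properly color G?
Clique number ω(G) = 4 (lower bound: χ ≥ ω).
The clique on [4, 12, 16, 17] has size 4, forcing χ ≥ 4, and the coloring below uses 4 colors, so χ(G) = 4.
A valid 4-coloring: color 1: [3, 4, 6, 7]; color 2: [10, 16]; color 3: [2, 17]; color 4: [12].

χ(G) = 4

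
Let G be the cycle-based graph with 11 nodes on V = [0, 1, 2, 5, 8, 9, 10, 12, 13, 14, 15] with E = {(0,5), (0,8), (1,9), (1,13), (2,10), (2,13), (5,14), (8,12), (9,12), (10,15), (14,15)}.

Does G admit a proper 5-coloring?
Yes, G is 5-colorable

A valid 5-coloring: color 1: [0, 9, 10, 13, 14]; color 2: [1, 2, 5, 12, 15]; color 3: [8].
(χ(G) = 3 ≤ 5.)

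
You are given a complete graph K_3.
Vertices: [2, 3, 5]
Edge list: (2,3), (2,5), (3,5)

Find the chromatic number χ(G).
χ(G) = 3

Clique number ω(G) = 3 (lower bound: χ ≥ ω).
The clique on [2, 3, 5] has size 3, forcing χ ≥ 3, and the coloring below uses 3 colors, so χ(G) = 3.
A valid 3-coloring: color 1: [2]; color 2: [3]; color 3: [5].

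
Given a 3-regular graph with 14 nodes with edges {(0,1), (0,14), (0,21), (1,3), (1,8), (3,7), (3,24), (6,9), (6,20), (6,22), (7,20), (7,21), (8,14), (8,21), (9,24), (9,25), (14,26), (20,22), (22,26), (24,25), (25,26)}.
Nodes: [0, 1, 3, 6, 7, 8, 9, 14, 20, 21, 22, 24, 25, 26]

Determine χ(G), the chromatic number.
χ(G) = 3

Clique number ω(G) = 3 (lower bound: χ ≥ ω).
The clique on [6, 20, 22] has size 3, forcing χ ≥ 3, and the coloring below uses 3 colors, so χ(G) = 3.
A valid 3-coloring: color 1: [1, 14, 21, 22, 24]; color 2: [0, 3, 8, 9, 20, 26]; color 3: [6, 7, 25].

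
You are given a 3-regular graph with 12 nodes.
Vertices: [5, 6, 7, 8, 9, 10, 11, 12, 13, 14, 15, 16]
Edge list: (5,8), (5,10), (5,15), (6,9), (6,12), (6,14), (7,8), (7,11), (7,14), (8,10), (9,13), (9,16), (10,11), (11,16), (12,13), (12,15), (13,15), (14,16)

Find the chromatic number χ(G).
Clique number ω(G) = 3 (lower bound: χ ≥ ω).
The clique on [5, 8, 10] has size 3, forcing χ ≥ 3, and the coloring below uses 3 colors, so χ(G) = 3.
A valid 3-coloring: color 1: [8, 9, 11, 12, 14]; color 2: [6, 7, 10, 15, 16]; color 3: [5, 13].

χ(G) = 3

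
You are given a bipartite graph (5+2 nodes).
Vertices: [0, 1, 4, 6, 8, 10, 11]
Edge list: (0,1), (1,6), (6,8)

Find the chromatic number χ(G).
Clique number ω(G) = 2 (lower bound: χ ≥ ω).
The graph is bipartite (no odd cycle), so 2 colors suffice: χ(G) = 2.
A valid 2-coloring: color 1: [1, 4, 8, 10, 11]; color 2: [0, 6].

χ(G) = 2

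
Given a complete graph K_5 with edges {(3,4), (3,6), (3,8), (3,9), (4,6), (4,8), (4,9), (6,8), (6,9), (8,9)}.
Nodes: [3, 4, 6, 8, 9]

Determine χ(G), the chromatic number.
Clique number ω(G) = 5 (lower bound: χ ≥ ω).
The clique on [3, 4, 6, 8, 9] has size 5, forcing χ ≥ 5, and the coloring below uses 5 colors, so χ(G) = 5.
A valid 5-coloring: color 1: [4]; color 2: [6]; color 3: [9]; color 4: [8]; color 5: [3].

χ(G) = 5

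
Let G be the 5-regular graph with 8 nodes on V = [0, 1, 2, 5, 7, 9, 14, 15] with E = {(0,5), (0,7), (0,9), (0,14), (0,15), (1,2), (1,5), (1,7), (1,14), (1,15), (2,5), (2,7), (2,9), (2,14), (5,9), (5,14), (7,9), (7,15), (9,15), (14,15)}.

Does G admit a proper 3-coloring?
The clique on vertices [0, 7, 9, 15] has size 4 > 3, so it alone needs 4 colors.

No, G is not 3-colorable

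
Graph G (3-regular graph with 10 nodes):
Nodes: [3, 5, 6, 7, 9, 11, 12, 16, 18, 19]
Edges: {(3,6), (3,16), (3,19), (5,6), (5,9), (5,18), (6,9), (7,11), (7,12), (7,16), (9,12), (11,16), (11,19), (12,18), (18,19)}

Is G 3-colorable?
Yes, G is 3-colorable

A valid 3-coloring: color 1: [3, 9, 11, 18]; color 2: [6, 12, 16, 19]; color 3: [5, 7].
(χ(G) = 3 ≤ 3.)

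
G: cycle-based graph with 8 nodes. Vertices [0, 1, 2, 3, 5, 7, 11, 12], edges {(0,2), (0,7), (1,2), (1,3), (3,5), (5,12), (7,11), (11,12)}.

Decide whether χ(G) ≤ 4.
A valid 4-coloring: color 1: [2, 3, 7, 12]; color 2: [0, 1, 5, 11].
(χ(G) = 2 ≤ 4.)

Yes, G is 4-colorable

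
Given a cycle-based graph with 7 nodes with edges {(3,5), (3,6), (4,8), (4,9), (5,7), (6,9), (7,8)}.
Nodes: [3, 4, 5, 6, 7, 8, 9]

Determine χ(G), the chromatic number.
χ(G) = 3

Clique number ω(G) = 2 (lower bound: χ ≥ ω).
Odd cycle [6, 3, 5, 7, 8, 4, 9] needs 3 colors (χ ≥ 3).
The coloring below uses 3 colors, so χ(G) = 3.
A valid 3-coloring: color 1: [4, 5, 6]; color 2: [3, 7, 9]; color 3: [8].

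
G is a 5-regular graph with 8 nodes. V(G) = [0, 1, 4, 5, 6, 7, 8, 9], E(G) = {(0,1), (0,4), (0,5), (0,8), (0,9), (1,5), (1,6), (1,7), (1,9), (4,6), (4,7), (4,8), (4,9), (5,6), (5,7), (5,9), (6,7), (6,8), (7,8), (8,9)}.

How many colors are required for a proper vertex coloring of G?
χ(G) = 4

Clique number ω(G) = 4 (lower bound: χ ≥ ω).
The clique on [0, 4, 8, 9] has size 4, forcing χ ≥ 4, and the coloring below uses 4 colors, so χ(G) = 4.
A valid 4-coloring: color 1: [6, 9]; color 2: [4, 5]; color 3: [1, 8]; color 4: [0, 7].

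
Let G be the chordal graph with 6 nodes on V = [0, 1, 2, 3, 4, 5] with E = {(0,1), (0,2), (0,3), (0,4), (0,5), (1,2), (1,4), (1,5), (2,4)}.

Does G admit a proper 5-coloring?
Yes, G is 5-colorable

A valid 5-coloring: color 1: [0]; color 2: [1, 3]; color 3: [2, 5]; color 4: [4].
(χ(G) = 4 ≤ 5.)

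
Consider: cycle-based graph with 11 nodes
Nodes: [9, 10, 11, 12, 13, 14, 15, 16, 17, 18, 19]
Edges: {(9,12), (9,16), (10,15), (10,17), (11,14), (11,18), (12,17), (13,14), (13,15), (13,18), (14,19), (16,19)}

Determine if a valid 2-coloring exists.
No, G is not 2-colorable

Odd cycle [16, 19, 14, 13, 15, 10, 17, 12, 9] needs 3 colors (χ ≥ 3).
Hence χ(G) ≥ 3 > 2, so no proper 2-coloring exists.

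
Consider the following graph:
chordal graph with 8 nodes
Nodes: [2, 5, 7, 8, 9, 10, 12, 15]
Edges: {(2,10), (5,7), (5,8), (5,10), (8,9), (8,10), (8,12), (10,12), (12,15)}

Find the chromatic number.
Clique number ω(G) = 3 (lower bound: χ ≥ ω).
The clique on [8, 10, 12] has size 3, forcing χ ≥ 3, and the coloring below uses 3 colors, so χ(G) = 3.
A valid 3-coloring: color 1: [2, 7, 8, 15]; color 2: [9, 10]; color 3: [5, 12].

χ(G) = 3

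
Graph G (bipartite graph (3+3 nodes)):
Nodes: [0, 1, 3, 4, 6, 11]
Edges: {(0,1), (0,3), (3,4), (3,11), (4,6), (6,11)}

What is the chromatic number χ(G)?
Clique number ω(G) = 2 (lower bound: χ ≥ ω).
The graph is bipartite (no odd cycle), so 2 colors suffice: χ(G) = 2.
A valid 2-coloring: color 1: [1, 3, 6]; color 2: [0, 4, 11].

χ(G) = 2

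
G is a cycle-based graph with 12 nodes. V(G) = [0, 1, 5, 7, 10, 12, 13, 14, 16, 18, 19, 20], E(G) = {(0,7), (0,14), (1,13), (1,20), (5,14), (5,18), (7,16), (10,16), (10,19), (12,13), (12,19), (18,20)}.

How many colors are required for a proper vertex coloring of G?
χ(G) = 2

Clique number ω(G) = 2 (lower bound: χ ≥ ω).
The graph is bipartite (no odd cycle), so 2 colors suffice: χ(G) = 2.
A valid 2-coloring: color 1: [0, 5, 13, 16, 19, 20]; color 2: [1, 7, 10, 12, 14, 18].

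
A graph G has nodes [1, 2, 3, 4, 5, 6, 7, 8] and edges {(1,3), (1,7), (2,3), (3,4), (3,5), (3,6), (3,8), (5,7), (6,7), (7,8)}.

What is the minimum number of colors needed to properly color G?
Clique number ω(G) = 2 (lower bound: χ ≥ ω).
The graph is bipartite (no odd cycle), so 2 colors suffice: χ(G) = 2.
A valid 2-coloring: color 1: [3, 7]; color 2: [1, 2, 4, 5, 6, 8].

χ(G) = 2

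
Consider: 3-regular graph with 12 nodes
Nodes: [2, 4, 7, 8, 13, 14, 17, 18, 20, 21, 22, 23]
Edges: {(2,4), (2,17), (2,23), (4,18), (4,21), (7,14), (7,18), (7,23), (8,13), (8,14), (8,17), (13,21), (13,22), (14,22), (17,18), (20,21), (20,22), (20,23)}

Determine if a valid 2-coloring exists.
Odd cycle [14, 7, 23, 20, 21, 13, 22] needs 3 colors (χ ≥ 3).
Hence χ(G) ≥ 3 > 2, so no proper 2-coloring exists.

No, G is not 2-colorable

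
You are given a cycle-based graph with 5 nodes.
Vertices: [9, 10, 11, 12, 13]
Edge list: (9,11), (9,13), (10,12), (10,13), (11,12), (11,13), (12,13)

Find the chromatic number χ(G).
Clique number ω(G) = 3 (lower bound: χ ≥ ω).
The clique on [10, 12, 13] has size 3, forcing χ ≥ 3, and the coloring below uses 3 colors, so χ(G) = 3.
A valid 3-coloring: color 1: [13]; color 2: [9, 12]; color 3: [10, 11].

χ(G) = 3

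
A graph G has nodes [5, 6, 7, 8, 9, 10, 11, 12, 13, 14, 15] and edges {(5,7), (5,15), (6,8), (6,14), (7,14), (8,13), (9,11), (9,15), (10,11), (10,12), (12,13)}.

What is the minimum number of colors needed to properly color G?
χ(G) = 3

Clique number ω(G) = 2 (lower bound: χ ≥ ω).
Odd cycle [5, 7, 14, 6, 8, 13, 12, 10, 11, 9, 15] needs 3 colors (χ ≥ 3).
The coloring below uses 3 colors, so χ(G) = 3.
A valid 3-coloring: color 1: [5, 8, 9, 12, 14]; color 2: [6, 7, 10, 13, 15]; color 3: [11].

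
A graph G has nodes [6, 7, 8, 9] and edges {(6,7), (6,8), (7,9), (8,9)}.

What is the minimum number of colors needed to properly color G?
Clique number ω(G) = 2 (lower bound: χ ≥ ω).
The graph is bipartite (no odd cycle), so 2 colors suffice: χ(G) = 2.
A valid 2-coloring: color 1: [6, 9]; color 2: [7, 8].

χ(G) = 2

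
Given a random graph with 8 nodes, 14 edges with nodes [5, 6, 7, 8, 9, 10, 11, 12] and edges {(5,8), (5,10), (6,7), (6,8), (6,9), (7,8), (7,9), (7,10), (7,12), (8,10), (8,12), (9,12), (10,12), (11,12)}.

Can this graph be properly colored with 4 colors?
A valid 4-coloring: color 1: [8, 9, 11]; color 2: [5, 7]; color 3: [6, 12]; color 4: [10].
(χ(G) = 4 ≤ 4.)

Yes, G is 4-colorable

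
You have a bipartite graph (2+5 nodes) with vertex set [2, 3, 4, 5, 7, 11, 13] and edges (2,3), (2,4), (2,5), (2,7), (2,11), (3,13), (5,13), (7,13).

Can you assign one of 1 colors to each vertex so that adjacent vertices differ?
Edge (2,3) forces its endpoints to differ, so 1 color is not enough.

No, G is not 1-colorable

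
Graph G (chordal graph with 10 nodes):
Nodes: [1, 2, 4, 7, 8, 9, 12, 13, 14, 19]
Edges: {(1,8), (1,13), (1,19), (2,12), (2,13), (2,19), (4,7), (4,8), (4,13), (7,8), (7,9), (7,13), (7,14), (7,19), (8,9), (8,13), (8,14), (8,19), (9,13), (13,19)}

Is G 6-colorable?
A valid 6-coloring: color 1: [12, 13, 14]; color 2: [2, 8]; color 3: [1, 7]; color 4: [4, 9, 19].
(χ(G) = 4 ≤ 6.)

Yes, G is 6-colorable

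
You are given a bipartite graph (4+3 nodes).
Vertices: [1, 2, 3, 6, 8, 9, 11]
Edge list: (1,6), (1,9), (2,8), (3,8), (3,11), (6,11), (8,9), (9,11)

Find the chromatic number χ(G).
χ(G) = 2

Clique number ω(G) = 2 (lower bound: χ ≥ ω).
The graph is bipartite (no odd cycle), so 2 colors suffice: χ(G) = 2.
A valid 2-coloring: color 1: [2, 3, 6, 9]; color 2: [1, 8, 11].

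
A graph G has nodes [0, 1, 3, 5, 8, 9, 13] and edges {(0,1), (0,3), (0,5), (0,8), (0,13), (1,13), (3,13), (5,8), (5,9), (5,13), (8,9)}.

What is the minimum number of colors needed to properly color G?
Clique number ω(G) = 3 (lower bound: χ ≥ ω).
The clique on [0, 5, 8] has size 3, forcing χ ≥ 3, and the coloring below uses 3 colors, so χ(G) = 3.
A valid 3-coloring: color 1: [0, 9]; color 2: [1, 3, 5]; color 3: [8, 13].

χ(G) = 3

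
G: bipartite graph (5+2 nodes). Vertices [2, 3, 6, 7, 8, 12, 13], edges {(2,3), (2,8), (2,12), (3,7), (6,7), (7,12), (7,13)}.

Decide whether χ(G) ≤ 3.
A valid 3-coloring: color 1: [2, 7]; color 2: [3, 6, 8, 12, 13].
(χ(G) = 2 ≤ 3.)

Yes, G is 3-colorable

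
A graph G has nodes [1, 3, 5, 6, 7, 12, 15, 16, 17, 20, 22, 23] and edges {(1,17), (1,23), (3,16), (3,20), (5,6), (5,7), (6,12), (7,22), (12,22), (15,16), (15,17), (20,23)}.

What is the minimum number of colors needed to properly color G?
Clique number ω(G) = 2 (lower bound: χ ≥ ω).
Odd cycle [15, 17, 1, 23, 20, 3, 16] needs 3 colors (χ ≥ 3).
The coloring below uses 3 colors, so χ(G) = 3.
A valid 3-coloring: color 1: [3, 6, 15, 22, 23]; color 2: [1, 5, 12, 16, 20]; color 3: [7, 17].

χ(G) = 3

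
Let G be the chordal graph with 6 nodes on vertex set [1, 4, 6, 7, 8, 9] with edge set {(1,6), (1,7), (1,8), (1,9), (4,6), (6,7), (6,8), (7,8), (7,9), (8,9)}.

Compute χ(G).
Clique number ω(G) = 4 (lower bound: χ ≥ ω).
The clique on [1, 7, 8, 9] has size 4, forcing χ ≥ 4, and the coloring below uses 4 colors, so χ(G) = 4.
A valid 4-coloring: color 1: [6, 9]; color 2: [4, 7]; color 3: [8]; color 4: [1].

χ(G) = 4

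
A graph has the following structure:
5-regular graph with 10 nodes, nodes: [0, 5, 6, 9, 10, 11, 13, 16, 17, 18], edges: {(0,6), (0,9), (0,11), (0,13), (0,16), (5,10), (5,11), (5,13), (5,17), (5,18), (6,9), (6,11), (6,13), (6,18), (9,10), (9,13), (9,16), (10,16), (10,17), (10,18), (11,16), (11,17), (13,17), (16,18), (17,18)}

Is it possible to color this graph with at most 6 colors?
Yes, G is 6-colorable

A valid 6-coloring: color 1: [10, 11, 13]; color 2: [6, 16, 17]; color 3: [0, 18]; color 4: [5, 9].
(χ(G) = 4 ≤ 6.)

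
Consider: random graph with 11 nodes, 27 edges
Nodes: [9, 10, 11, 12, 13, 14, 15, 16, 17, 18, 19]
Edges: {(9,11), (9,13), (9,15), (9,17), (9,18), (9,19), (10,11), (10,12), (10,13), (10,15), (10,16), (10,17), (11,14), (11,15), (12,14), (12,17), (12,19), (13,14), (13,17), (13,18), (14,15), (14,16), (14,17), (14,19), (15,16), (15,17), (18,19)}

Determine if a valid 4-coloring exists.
Yes, G is 4-colorable

A valid 4-coloring: color 1: [9, 10, 14]; color 2: [11, 16, 17, 19]; color 3: [12, 15, 18]; color 4: [13].
(χ(G) = 4 ≤ 4.)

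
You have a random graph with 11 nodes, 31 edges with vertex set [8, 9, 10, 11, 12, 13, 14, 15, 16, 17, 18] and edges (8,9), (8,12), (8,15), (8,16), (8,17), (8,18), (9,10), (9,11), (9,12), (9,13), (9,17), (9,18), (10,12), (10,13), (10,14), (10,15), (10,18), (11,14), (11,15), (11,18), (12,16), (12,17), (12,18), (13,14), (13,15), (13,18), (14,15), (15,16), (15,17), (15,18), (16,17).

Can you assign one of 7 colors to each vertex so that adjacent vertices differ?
Yes, G is 7-colorable

A valid 7-coloring: color 1: [9, 15]; color 2: [14, 16, 18]; color 3: [8, 10, 11]; color 4: [12, 13]; color 5: [17].
(χ(G) = 5 ≤ 7.)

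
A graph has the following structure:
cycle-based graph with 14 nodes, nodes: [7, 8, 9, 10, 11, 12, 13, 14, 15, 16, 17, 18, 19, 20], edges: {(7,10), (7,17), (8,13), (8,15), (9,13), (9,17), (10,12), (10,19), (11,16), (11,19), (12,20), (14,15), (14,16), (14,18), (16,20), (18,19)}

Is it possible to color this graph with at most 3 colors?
Yes, G is 3-colorable

A valid 3-coloring: color 1: [7, 8, 9, 14, 19, 20]; color 2: [10, 13, 15, 16, 17, 18]; color 3: [11, 12].
(χ(G) = 3 ≤ 3.)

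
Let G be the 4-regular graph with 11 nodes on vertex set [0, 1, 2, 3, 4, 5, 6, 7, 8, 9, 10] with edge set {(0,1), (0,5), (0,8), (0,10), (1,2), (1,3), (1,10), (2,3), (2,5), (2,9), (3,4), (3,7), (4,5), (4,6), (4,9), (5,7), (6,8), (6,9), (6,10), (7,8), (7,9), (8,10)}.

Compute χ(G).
χ(G) = 3

Clique number ω(G) = 3 (lower bound: χ ≥ ω).
The clique on [0, 8, 10] has size 3, forcing χ ≥ 3, and the coloring below uses 3 colors, so χ(G) = 3.
A valid 3-coloring: color 1: [0, 2, 6, 7]; color 2: [1, 4, 8]; color 3: [3, 5, 9, 10].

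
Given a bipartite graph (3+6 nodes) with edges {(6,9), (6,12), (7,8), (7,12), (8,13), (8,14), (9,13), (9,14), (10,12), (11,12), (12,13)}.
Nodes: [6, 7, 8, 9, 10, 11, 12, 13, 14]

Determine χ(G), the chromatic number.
χ(G) = 2

Clique number ω(G) = 2 (lower bound: χ ≥ ω).
The graph is bipartite (no odd cycle), so 2 colors suffice: χ(G) = 2.
A valid 2-coloring: color 1: [8, 9, 12]; color 2: [6, 7, 10, 11, 13, 14].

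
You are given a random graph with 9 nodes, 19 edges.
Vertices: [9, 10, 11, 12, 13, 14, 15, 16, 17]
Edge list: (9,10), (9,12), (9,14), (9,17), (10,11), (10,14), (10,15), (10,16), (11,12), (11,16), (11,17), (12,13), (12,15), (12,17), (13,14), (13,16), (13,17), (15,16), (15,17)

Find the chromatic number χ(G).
χ(G) = 3

Clique number ω(G) = 3 (lower bound: χ ≥ ω).
The clique on [9, 12, 17] has size 3, forcing χ ≥ 3, and the coloring below uses 3 colors, so χ(G) = 3.
A valid 3-coloring: color 1: [10, 12]; color 2: [14, 16, 17]; color 3: [9, 11, 13, 15].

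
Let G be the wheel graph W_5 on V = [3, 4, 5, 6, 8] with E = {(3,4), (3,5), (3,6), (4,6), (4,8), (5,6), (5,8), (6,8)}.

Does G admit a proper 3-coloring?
A valid 3-coloring: color 1: [6]; color 2: [3, 8]; color 3: [4, 5].
(χ(G) = 3 ≤ 3.)

Yes, G is 3-colorable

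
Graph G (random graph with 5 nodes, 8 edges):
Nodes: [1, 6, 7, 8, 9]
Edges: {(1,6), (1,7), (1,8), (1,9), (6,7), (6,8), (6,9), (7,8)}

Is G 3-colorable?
The clique on vertices [1, 6, 7, 8] has size 4 > 3, so it alone needs 4 colors.

No, G is not 3-colorable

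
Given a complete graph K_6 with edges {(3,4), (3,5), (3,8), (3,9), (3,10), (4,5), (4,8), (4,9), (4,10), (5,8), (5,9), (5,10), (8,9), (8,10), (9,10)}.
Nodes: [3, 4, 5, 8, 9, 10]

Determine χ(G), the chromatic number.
Clique number ω(G) = 6 (lower bound: χ ≥ ω).
The clique on [3, 4, 5, 8, 9, 10] has size 6, forcing χ ≥ 6, and the coloring below uses 6 colors, so χ(G) = 6.
A valid 6-coloring: color 1: [9]; color 2: [5]; color 3: [3]; color 4: [10]; color 5: [8]; color 6: [4].

χ(G) = 6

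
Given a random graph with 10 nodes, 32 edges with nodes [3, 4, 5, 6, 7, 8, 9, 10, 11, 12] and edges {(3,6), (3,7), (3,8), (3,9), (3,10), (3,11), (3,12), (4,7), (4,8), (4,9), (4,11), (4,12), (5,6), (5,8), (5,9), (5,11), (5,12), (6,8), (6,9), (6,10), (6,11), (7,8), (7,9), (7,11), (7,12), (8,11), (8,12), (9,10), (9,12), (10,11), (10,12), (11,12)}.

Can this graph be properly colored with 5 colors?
A valid 5-coloring: color 1: [6, 12]; color 2: [9, 11]; color 3: [8, 10]; color 4: [3, 4, 5]; color 5: [7].
(χ(G) = 5 ≤ 5.)

Yes, G is 5-colorable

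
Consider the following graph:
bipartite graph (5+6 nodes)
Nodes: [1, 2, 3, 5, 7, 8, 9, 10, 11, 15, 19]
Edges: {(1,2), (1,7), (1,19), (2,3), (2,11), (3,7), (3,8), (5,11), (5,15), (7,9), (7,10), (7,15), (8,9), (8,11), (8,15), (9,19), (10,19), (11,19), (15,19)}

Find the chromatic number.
χ(G) = 2

Clique number ω(G) = 2 (lower bound: χ ≥ ω).
The graph is bipartite (no odd cycle), so 2 colors suffice: χ(G) = 2.
A valid 2-coloring: color 1: [2, 5, 7, 8, 19]; color 2: [1, 3, 9, 10, 11, 15].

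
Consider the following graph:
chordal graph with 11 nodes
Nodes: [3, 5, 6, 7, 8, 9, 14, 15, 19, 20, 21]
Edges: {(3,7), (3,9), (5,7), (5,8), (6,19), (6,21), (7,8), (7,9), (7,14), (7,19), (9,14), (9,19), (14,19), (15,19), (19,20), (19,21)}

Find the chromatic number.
χ(G) = 4

Clique number ω(G) = 4 (lower bound: χ ≥ ω).
The clique on [7, 9, 14, 19] has size 4, forcing χ ≥ 4, and the coloring below uses 4 colors, so χ(G) = 4.
A valid 4-coloring: color 1: [3, 8, 19]; color 2: [7, 15, 20, 21]; color 3: [5, 6, 9]; color 4: [14].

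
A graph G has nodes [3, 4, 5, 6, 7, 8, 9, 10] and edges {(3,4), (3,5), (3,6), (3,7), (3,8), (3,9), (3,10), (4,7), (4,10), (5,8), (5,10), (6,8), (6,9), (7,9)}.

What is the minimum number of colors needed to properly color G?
Clique number ω(G) = 3 (lower bound: χ ≥ ω).
Odd cycle [8, 6, 9, 7, 4, 10, 5] needs 3 colors (χ ≥ 3).
Vertex 3 is adjacent to every vertex of [4, 5, 6, 7, 8, 9, 10], which already need 3 colors among themselves, so 3 needs a new color (χ ≥ 4).
The coloring below uses 4 colors, so χ(G) = 4.
A valid 4-coloring: color 1: [3]; color 2: [8, 9, 10]; color 3: [5, 6, 7]; color 4: [4].

χ(G) = 4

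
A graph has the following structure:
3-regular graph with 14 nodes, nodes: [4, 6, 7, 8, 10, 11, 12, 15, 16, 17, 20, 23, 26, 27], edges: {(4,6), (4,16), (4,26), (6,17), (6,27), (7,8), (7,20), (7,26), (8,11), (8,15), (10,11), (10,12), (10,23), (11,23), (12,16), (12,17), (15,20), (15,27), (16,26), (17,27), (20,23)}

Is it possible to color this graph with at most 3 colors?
Yes, G is 3-colorable

A valid 3-coloring: color 1: [6, 7, 11, 15, 16]; color 2: [8, 12, 23, 26, 27]; color 3: [4, 10, 17, 20].
(χ(G) = 3 ≤ 3.)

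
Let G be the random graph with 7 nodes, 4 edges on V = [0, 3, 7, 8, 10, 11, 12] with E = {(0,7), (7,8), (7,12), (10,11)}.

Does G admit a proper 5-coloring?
Yes, G is 5-colorable

A valid 5-coloring: color 1: [3, 7, 11]; color 2: [0, 8, 10, 12].
(χ(G) = 2 ≤ 5.)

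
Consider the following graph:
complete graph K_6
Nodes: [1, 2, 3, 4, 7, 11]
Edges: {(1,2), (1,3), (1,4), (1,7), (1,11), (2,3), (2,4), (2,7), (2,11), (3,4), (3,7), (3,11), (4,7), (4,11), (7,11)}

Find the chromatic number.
Clique number ω(G) = 6 (lower bound: χ ≥ ω).
The clique on [1, 2, 3, 4, 7, 11] has size 6, forcing χ ≥ 6, and the coloring below uses 6 colors, so χ(G) = 6.
A valid 6-coloring: color 1: [11]; color 2: [2]; color 3: [3]; color 4: [1]; color 5: [4]; color 6: [7].

χ(G) = 6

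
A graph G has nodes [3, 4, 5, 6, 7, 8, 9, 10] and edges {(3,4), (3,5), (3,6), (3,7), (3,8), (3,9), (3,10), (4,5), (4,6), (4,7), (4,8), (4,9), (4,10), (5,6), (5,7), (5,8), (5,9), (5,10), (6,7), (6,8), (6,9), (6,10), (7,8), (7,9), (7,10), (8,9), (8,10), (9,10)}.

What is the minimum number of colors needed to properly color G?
χ(G) = 8

Clique number ω(G) = 8 (lower bound: χ ≥ ω).
The clique on [3, 4, 5, 6, 7, 8, 9, 10] has size 8, forcing χ ≥ 8, and the coloring below uses 8 colors, so χ(G) = 8.
A valid 8-coloring: color 1: [10]; color 2: [4]; color 3: [7]; color 4: [5]; color 5: [3]; color 6: [8]; color 7: [9]; color 8: [6].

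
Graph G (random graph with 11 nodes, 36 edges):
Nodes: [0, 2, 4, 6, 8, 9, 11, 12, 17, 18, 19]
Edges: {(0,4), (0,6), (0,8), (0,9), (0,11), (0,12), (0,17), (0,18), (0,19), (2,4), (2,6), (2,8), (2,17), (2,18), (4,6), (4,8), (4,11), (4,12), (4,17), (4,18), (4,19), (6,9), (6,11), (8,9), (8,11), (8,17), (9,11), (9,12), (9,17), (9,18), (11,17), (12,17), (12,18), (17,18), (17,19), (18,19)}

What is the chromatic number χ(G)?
Clique number ω(G) = 5 (lower bound: χ ≥ ω).
The clique on [0, 8, 9, 11, 17] has size 5, forcing χ ≥ 5, and the coloring below uses 5 colors, so χ(G) = 5.
A valid 5-coloring: color 1: [6, 17]; color 2: [0, 2]; color 3: [4, 9]; color 4: [11, 18]; color 5: [8, 12, 19].

χ(G) = 5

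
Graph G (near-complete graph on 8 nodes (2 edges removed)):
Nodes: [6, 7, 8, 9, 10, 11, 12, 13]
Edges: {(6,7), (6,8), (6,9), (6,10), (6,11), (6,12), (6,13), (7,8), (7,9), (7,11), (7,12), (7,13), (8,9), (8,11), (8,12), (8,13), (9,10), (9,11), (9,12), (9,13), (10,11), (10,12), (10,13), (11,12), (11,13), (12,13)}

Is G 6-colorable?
No, G is not 6-colorable

The clique on vertices [6, 7, 8, 9, 11, 12, 13] has size 7 > 6, so it alone needs 7 colors.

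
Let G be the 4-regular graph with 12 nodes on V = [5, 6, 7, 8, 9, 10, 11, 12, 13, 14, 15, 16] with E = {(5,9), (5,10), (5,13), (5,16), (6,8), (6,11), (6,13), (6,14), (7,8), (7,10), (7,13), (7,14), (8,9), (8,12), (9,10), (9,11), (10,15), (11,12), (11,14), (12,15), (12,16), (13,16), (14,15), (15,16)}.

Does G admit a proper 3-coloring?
Yes, G is 3-colorable

A valid 3-coloring: color 1: [5, 8, 11, 15]; color 2: [6, 7, 9, 16]; color 3: [10, 12, 13, 14].
(χ(G) = 3 ≤ 3.)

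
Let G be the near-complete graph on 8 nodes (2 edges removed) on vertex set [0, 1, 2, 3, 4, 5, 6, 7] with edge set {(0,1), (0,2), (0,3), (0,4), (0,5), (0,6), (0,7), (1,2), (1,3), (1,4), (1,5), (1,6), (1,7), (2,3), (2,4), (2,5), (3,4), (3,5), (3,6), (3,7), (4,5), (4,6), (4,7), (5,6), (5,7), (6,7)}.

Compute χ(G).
Clique number ω(G) = 7 (lower bound: χ ≥ ω).
The clique on [0, 1, 3, 4, 5, 6, 7] has size 7, forcing χ ≥ 7, and the coloring below uses 7 colors, so χ(G) = 7.
A valid 7-coloring: color 1: [0]; color 2: [5]; color 3: [4]; color 4: [1]; color 5: [3]; color 6: [2, 7]; color 7: [6].

χ(G) = 7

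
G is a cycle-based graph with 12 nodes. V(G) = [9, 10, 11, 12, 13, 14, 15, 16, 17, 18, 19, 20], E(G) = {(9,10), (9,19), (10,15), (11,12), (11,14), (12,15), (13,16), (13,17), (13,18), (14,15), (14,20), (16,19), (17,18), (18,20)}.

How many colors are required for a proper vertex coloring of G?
χ(G) = 3

Clique number ω(G) = 3 (lower bound: χ ≥ ω).
The clique on [13, 17, 18] has size 3, forcing χ ≥ 3, and the coloring below uses 3 colors, so χ(G) = 3.
A valid 3-coloring: color 1: [10, 12, 14, 18, 19]; color 2: [9, 11, 13, 15, 20]; color 3: [16, 17].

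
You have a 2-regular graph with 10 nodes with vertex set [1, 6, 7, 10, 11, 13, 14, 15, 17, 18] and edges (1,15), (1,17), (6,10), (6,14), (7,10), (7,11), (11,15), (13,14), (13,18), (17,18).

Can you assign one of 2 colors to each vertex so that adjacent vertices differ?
A valid 2-coloring: color 1: [1, 10, 11, 14, 18]; color 2: [6, 7, 13, 15, 17].
(χ(G) = 2 ≤ 2.)

Yes, G is 2-colorable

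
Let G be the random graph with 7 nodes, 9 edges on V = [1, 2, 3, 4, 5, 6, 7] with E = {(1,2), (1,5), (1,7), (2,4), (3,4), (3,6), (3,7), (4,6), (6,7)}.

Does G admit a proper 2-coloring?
No, G is not 2-colorable

The clique on vertices [3, 4, 6] has size 3 > 2, so it alone needs 3 colors.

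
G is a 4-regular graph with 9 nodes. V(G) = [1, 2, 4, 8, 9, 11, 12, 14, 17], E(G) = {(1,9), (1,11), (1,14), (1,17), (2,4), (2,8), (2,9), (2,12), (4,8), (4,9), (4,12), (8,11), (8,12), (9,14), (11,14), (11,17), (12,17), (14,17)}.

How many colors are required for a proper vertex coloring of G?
Clique number ω(G) = 4 (lower bound: χ ≥ ω).
The clique on [1, 11, 14, 17] has size 4, forcing χ ≥ 4, and the coloring below uses 4 colors, so χ(G) = 4.
A valid 4-coloring: color 1: [12, 14]; color 2: [1, 2]; color 3: [8, 9, 17]; color 4: [4, 11].

χ(G) = 4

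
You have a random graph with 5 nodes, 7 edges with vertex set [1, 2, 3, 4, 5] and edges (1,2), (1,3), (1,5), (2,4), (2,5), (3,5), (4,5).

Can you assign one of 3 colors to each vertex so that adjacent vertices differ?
A valid 3-coloring: color 1: [5]; color 2: [2, 3]; color 3: [1, 4].
(χ(G) = 3 ≤ 3.)

Yes, G is 3-colorable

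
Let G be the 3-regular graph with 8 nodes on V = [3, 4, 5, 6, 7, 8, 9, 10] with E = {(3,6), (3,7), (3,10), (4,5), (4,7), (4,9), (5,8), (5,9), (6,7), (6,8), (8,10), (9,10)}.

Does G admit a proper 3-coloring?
Yes, G is 3-colorable

A valid 3-coloring: color 1: [5, 6, 10]; color 2: [7, 8, 9]; color 3: [3, 4].
(χ(G) = 3 ≤ 3.)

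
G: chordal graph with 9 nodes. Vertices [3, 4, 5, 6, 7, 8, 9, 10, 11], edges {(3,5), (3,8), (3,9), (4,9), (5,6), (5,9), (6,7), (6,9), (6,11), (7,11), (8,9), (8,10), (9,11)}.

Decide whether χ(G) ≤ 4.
A valid 4-coloring: color 1: [7, 9, 10]; color 2: [3, 4, 6]; color 3: [5, 8, 11].
(χ(G) = 3 ≤ 4.)

Yes, G is 4-colorable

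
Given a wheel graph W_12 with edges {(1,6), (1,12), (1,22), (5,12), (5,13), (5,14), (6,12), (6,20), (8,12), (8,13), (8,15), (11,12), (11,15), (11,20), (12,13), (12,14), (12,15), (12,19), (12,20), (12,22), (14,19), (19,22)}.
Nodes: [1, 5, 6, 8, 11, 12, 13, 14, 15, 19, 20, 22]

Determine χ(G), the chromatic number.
χ(G) = 4

Clique number ω(G) = 3 (lower bound: χ ≥ ω).
Odd cycle [6, 20, 11, 15, 8, 13, 5, 14, 19, 22, 1] needs 3 colors (χ ≥ 3).
Vertex 12 is adjacent to every vertex of [1, 5, 6, 8, 11, 13, 14, 15, 19, 20, 22], which already need 3 colors among themselves, so 12 needs a new color (χ ≥ 4).
The coloring below uses 4 colors, so χ(G) = 4.
A valid 4-coloring: color 1: [12]; color 2: [5, 6, 8, 11, 22]; color 3: [1, 13, 14, 15, 20]; color 4: [19].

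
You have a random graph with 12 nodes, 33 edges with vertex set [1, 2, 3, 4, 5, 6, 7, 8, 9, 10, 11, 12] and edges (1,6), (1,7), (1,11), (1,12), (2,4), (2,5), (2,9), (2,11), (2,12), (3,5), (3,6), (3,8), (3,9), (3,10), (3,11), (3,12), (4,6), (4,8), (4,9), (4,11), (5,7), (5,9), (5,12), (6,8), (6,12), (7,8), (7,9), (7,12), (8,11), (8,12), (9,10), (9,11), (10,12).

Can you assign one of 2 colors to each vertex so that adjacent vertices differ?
The clique on vertices [2, 4, 9, 11] has size 4 > 2, so it alone needs 4 colors.

No, G is not 2-colorable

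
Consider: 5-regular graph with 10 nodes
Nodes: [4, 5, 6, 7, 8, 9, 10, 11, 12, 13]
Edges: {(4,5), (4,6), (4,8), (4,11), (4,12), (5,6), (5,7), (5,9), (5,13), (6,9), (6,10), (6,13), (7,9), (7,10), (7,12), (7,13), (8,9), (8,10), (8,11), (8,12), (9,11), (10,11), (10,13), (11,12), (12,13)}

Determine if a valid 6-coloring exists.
A valid 6-coloring: color 1: [9, 10, 12]; color 2: [6, 7, 11]; color 3: [4, 13]; color 4: [5, 8].
(χ(G) = 4 ≤ 6.)

Yes, G is 6-colorable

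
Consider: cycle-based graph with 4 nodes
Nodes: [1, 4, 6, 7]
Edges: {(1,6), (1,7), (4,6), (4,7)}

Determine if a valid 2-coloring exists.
Yes, G is 2-colorable

A valid 2-coloring: color 1: [1, 4]; color 2: [6, 7].
(χ(G) = 2 ≤ 2.)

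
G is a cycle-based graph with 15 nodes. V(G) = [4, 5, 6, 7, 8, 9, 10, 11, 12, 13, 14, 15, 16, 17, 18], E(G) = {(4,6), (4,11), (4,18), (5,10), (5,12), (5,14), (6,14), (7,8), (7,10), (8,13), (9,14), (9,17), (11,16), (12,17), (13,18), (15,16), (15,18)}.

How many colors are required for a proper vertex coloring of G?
χ(G) = 3

Clique number ω(G) = 2 (lower bound: χ ≥ ω).
Odd cycle [9, 17, 12, 5, 14] needs 3 colors (χ ≥ 3).
The coloring below uses 3 colors, so χ(G) = 3.
A valid 3-coloring: color 1: [4, 8, 10, 14, 15, 17]; color 2: [5, 6, 7, 9, 16, 18]; color 3: [11, 12, 13].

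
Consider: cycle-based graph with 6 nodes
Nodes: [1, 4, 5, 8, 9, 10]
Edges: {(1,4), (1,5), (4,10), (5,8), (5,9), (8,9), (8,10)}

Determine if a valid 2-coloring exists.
No, G is not 2-colorable

The clique on vertices [5, 8, 9] has size 3 > 2, so it alone needs 3 colors.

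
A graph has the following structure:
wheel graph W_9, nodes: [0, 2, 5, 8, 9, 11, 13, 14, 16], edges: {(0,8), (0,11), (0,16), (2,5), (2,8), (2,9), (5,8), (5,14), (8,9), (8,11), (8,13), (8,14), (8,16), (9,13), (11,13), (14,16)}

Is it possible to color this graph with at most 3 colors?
A valid 3-coloring: color 1: [8]; color 2: [0, 2, 13, 14]; color 3: [5, 9, 11, 16].
(χ(G) = 3 ≤ 3.)

Yes, G is 3-colorable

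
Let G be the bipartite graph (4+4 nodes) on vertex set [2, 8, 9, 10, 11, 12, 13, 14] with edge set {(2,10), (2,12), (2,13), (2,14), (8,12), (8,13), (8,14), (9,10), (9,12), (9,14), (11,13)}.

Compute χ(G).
Clique number ω(G) = 2 (lower bound: χ ≥ ω).
The graph is bipartite (no odd cycle), so 2 colors suffice: χ(G) = 2.
A valid 2-coloring: color 1: [2, 8, 9, 11]; color 2: [10, 12, 13, 14].

χ(G) = 2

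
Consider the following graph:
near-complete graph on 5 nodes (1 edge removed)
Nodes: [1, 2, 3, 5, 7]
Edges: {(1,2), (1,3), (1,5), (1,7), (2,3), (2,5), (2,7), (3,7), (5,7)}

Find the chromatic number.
Clique number ω(G) = 4 (lower bound: χ ≥ ω).
The clique on [1, 2, 3, 7] has size 4, forcing χ ≥ 4, and the coloring below uses 4 colors, so χ(G) = 4.
A valid 4-coloring: color 1: [7]; color 2: [2]; color 3: [1]; color 4: [3, 5].

χ(G) = 4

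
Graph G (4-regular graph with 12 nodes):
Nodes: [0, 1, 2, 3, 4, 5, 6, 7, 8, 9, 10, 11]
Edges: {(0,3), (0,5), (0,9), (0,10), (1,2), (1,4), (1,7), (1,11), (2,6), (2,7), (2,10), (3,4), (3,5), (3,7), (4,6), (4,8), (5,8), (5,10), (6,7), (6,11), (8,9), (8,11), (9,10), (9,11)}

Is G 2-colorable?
The clique on vertices [0, 9, 10] has size 3 > 2, so it alone needs 3 colors.

No, G is not 2-colorable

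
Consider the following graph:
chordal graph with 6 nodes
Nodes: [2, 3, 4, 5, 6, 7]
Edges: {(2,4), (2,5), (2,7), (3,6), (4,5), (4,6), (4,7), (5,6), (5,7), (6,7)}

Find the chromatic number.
χ(G) = 4

Clique number ω(G) = 4 (lower bound: χ ≥ ω).
The clique on [2, 4, 5, 7] has size 4, forcing χ ≥ 4, and the coloring below uses 4 colors, so χ(G) = 4.
A valid 4-coloring: color 1: [3, 7]; color 2: [5]; color 3: [4]; color 4: [2, 6].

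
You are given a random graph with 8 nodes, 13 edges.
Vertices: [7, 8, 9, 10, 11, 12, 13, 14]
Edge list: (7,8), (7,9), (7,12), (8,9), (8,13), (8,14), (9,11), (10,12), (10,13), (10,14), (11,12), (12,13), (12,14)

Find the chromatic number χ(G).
Clique number ω(G) = 3 (lower bound: χ ≥ ω).
The clique on [7, 8, 9] has size 3, forcing χ ≥ 3, and the coloring below uses 3 colors, so χ(G) = 3.
A valid 3-coloring: color 1: [8, 12]; color 2: [9, 10]; color 3: [7, 11, 13, 14].

χ(G) = 3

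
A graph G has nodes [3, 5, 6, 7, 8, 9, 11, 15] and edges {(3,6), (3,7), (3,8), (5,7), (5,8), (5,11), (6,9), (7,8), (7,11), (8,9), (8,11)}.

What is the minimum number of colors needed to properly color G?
Clique number ω(G) = 4 (lower bound: χ ≥ ω).
The clique on [5, 7, 8, 11] has size 4, forcing χ ≥ 4, and the coloring below uses 4 colors, so χ(G) = 4.
A valid 4-coloring: color 1: [6, 8, 15]; color 2: [7, 9]; color 3: [3, 11]; color 4: [5].

χ(G) = 4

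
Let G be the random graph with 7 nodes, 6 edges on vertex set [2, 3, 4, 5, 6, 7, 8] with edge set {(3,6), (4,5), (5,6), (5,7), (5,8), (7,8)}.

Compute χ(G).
Clique number ω(G) = 3 (lower bound: χ ≥ ω).
The clique on [5, 7, 8] has size 3, forcing χ ≥ 3, and the coloring below uses 3 colors, so χ(G) = 3.
A valid 3-coloring: color 1: [2, 3, 5]; color 2: [4, 6, 7]; color 3: [8].

χ(G) = 3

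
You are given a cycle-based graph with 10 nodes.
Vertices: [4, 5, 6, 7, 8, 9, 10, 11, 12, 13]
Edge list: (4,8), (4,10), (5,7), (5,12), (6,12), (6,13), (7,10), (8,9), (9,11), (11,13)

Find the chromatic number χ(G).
Clique number ω(G) = 2 (lower bound: χ ≥ ω).
The graph is bipartite (no odd cycle), so 2 colors suffice: χ(G) = 2.
A valid 2-coloring: color 1: [5, 6, 8, 10, 11]; color 2: [4, 7, 9, 12, 13].

χ(G) = 2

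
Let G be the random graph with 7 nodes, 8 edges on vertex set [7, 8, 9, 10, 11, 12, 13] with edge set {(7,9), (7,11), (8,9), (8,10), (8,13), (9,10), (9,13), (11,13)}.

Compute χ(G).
Clique number ω(G) = 3 (lower bound: χ ≥ ω).
The clique on [8, 9, 10] has size 3, forcing χ ≥ 3, and the coloring below uses 3 colors, so χ(G) = 3.
A valid 3-coloring: color 1: [9, 11, 12]; color 2: [7, 8]; color 3: [10, 13].

χ(G) = 3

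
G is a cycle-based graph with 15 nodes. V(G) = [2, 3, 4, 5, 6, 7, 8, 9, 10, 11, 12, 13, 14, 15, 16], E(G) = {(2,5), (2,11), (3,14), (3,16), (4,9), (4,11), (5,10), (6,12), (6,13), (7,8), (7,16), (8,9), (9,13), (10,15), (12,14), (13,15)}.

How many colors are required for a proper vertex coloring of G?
χ(G) = 3

Clique number ω(G) = 2 (lower bound: χ ≥ ω).
Odd cycle [6, 12, 14, 3, 16, 7, 8, 9, 4, 11, 2, 5, 10, 15, 13] needs 3 colors (χ ≥ 3).
The coloring below uses 3 colors, so χ(G) = 3.
A valid 3-coloring: color 1: [2, 3, 4, 7, 10, 12, 13]; color 2: [5, 6, 9, 11, 14, 15, 16]; color 3: [8].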